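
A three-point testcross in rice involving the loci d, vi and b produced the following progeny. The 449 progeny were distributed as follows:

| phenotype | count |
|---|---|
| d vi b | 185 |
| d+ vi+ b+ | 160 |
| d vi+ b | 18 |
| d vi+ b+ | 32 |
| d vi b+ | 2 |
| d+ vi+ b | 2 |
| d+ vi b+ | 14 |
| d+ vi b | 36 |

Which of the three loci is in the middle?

The two most frequent reciprocal classes, d vi b and d+ vi+ b+, are the parental types, so the F1 was d vi b / d+ vi+ b+.
The two rarest classes, d vi b+ and d+ vi+ b, are the double crossovers. Comparing them with the parentals, only the b allele has switched, so b is the middle locus and the order is vi – b – d.

b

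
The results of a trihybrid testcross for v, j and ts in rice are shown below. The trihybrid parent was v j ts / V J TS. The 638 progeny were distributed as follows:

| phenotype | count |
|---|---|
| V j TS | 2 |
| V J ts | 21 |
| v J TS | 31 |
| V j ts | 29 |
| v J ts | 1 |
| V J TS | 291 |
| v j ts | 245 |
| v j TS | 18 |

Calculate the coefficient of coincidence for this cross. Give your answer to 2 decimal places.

The two rarest classes, v J ts and V j TS, are the double crossovers. Comparing them with the parentals, only the j allele has switched, so j is the middle locus and the order is ts – j – v.
ts–j: (39 + 3)/638 = 0.0658; j–v: (60 + 3)/638 = 0.0987.
Expected DCO frequency = 0.0658 × 0.0987 ≈ 0.00649; observed = 3/638 ≈ 0.00470.
Coefficient of coincidence = 0.00470/0.00649 ≈ 0.72.

0.72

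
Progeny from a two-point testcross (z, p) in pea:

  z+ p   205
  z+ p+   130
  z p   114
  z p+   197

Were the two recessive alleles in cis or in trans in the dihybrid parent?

The two most frequent classes are z+ p (205) and z p+ (197); these are the parental (non-recombinant) types.
So the F1 carried z+ p on one chromosome and z p+ on the other — the recessive alleles are on opposite chromosomes (trans / repulsion).

trans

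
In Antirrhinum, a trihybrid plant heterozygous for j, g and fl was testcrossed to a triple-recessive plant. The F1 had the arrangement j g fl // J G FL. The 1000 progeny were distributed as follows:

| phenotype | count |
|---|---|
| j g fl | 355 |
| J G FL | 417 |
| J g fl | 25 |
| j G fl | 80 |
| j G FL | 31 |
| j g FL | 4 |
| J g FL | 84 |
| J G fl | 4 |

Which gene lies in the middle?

fl

The two rarest classes, j g FL and J G fl, are the double crossovers. Comparing them with the parentals, only the fl allele has switched, so fl is the middle locus and the order is j – fl – g.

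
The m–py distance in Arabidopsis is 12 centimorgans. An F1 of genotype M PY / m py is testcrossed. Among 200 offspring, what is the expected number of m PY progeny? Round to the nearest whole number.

A map distance of 12 centimorgans corresponds to a recombination frequency of 0.120.
The F1 is M PY / m py, so m PY is a recombinant gamete class with expected frequency r/2 = 0.120/2 = 0.0600.
Expected number = 0.0600 × 200 = 12.00 ≈ 12.

12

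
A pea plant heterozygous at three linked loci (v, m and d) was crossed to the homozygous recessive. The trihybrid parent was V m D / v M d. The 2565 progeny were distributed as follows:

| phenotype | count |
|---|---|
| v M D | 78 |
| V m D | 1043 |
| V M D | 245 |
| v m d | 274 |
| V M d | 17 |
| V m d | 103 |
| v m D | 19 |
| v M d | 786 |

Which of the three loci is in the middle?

The two rarest classes, v m D and V M d, are the double crossovers. Comparing them with the parentals, only the v allele has switched, so v is the middle locus and the order is m – v – d.

v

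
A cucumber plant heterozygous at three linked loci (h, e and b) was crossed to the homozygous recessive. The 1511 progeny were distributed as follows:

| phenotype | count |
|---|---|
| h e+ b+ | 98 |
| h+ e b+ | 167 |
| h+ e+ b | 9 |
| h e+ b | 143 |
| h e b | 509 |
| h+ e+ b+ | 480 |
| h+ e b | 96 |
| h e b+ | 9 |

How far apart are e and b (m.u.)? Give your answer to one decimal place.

21.7 m.u.

The two most frequent reciprocal classes, h+ e+ b+ and h e b, are the parental types, so the F1 was h+ e+ b+ / h e b.
The two rarest classes, h+ e+ b and h e b+, are the double crossovers. Comparing them with the parentals, only the b allele has switched, so b is the middle locus and the order is e – b – h.
Crossovers in the e–b interval produce the single-crossover classes h+ e b+ and h e+ b (167 + 143 = 310) plus the double crossovers (18).
RF(e–b) = (310 + 18) / 1511 = 328/1511 = 0.2171 → 21.7 m.u.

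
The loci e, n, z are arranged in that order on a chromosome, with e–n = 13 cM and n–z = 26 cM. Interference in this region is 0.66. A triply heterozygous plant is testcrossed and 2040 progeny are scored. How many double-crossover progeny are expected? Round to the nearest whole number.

23

Map distances give recombination frequencies of 0.130 and 0.260 for the two intervals.
With interference 0.66 (so coincidence = 0.34), expected double-crossover frequency = 0.130 × 0.260 × 0.34 = 0.01149.
Expected number = 0.01149 × 2040 = 23.44 ≈ 23.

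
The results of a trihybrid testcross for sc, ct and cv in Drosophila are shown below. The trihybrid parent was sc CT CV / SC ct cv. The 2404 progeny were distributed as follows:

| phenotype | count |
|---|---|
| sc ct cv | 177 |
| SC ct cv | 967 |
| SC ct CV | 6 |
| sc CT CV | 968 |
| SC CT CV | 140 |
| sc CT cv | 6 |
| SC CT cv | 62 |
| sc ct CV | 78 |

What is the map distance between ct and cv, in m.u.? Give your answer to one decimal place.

The two rarest classes, sc CT cv and SC ct CV, are the double crossovers. Comparing them with the parentals, only the cv allele has switched, so cv is the middle locus and the order is sc – cv – ct.
Crossovers in the cv–ct interval produce the single-crossover classes sc ct CV and SC CT cv (78 + 62 = 140) plus the double crossovers (12).
RF(cv–ct) = (140 + 12) / 2404 = 152/2404 = 0.0632 → 6.3 m.u.

6.3 m.u.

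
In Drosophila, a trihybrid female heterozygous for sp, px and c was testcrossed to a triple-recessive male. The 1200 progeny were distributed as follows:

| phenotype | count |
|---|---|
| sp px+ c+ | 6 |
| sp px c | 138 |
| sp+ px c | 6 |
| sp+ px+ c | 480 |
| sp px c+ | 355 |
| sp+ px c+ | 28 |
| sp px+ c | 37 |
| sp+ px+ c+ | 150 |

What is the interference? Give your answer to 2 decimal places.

0.38

The two most frequent reciprocal classes, sp px c+ and sp+ px+ c, are the parental types, so the F1 was sp px c+ / sp+ px+ c.
The two rarest classes, sp px+ c+ and sp+ px c, are the double crossovers. Comparing them with the parentals, only the px allele has switched, so px is the middle locus and the order is sp – px – c.
sp–px: (65 + 12)/1200 = 0.0642; px–c: (288 + 12)/1200 = 0.2500.
Expected DCO frequency = 0.0642 × 0.2500 ≈ 0.01605; observed = 12/1200 ≈ 0.01000.
Coefficient of coincidence = 0.01000/0.01605 ≈ 0.62; interference = 1 − 0.62 = 0.38.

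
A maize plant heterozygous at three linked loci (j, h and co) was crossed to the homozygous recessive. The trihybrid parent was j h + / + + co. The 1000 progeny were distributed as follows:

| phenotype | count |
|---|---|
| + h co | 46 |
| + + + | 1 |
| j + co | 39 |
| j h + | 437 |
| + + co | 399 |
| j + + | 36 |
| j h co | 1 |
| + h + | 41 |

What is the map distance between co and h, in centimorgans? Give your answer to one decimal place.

8.4 centimorgans

The two rarest classes, j h co and + + +, are the double crossovers. Comparing them with the parentals, only the co allele has switched, so co is the middle locus and the order is j – co – h.
Crossovers in the co–h interval produce the single-crossover classes j + + and + h co (36 + 46 = 82) plus the double crossovers (2).
RF(co–h) = (82 + 2) / 1000 = 84/1000 = 0.0840 → 8.4 centimorgans.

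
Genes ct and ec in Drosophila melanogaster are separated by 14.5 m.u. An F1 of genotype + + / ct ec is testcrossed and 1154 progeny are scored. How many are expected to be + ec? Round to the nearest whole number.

A map distance of 14.5 m.u. corresponds to a recombination frequency of 0.145.
The F1 is + + / ct ec, so + ec is a recombinant gamete class with expected frequency r/2 = 0.145/2 = 0.0725.
Expected number = 0.0725 × 1154 = 83.66 ≈ 84.

84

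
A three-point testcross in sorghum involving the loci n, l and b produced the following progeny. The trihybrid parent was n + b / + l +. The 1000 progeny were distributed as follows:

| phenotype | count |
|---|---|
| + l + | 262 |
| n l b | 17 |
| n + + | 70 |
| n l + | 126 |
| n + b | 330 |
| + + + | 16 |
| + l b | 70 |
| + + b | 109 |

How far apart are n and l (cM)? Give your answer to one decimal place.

The two rarest classes, n l b and + + +, are the double crossovers. Comparing them with the parentals, only the l allele has switched, so l is the middle locus and the order is n – l – b.
Crossovers in the n–l interval produce the single-crossover classes + + b and n l + (109 + 126 = 235) plus the double crossovers (33).
RF(n–l) = (235 + 33) / 1000 = 268/1000 = 0.2680 → 26.8 cM.

26.8 cM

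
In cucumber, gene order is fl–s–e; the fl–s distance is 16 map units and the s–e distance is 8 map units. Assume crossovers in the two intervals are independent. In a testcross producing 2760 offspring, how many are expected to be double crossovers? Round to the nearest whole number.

35

Map distances give recombination frequencies of 0.160 and 0.080 for the two intervals.
With no interference, expected double-crossover frequency = 0.160 × 0.080 = 0.01280.
Expected number = 0.01280 × 2760 = 35.33 ≈ 35.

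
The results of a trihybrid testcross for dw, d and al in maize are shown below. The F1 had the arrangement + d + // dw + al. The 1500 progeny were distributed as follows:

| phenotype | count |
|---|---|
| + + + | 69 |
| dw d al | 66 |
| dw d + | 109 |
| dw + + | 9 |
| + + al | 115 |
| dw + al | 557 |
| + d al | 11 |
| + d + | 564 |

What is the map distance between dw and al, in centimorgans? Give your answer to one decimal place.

The two rarest classes, + d al and dw + +, are the double crossovers. Comparing them with the parentals, only the al allele has switched, so al is the middle locus and the order is d – al – dw.
Crossovers in the al–dw interval produce the single-crossover classes dw d + and + + al (109 + 115 = 224) plus the double crossovers (20).
RF(al–dw) = (224 + 20) / 1500 = 244/1500 = 0.1627 → 16.3 centimorgans.

16.3 centimorgans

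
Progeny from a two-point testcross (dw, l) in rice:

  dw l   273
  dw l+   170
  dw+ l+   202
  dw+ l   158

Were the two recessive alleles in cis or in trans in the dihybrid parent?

cis

The two most frequent classes are dw+ l+ (202) and dw l (273); these are the parental (non-recombinant) types.
So the F1 carried dw+ l+ on one chromosome and dw l on the other — the recessive alleles are on the same chromosome (cis / coupling).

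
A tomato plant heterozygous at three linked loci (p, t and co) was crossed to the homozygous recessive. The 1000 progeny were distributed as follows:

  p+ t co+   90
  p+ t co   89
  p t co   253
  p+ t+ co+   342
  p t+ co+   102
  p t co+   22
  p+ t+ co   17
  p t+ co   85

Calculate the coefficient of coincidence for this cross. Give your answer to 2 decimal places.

0.79

The two most frequent reciprocal classes, p t co and p+ t+ co+, are the parental types, so the F1 was p t co / p+ t+ co+.
The two rarest classes, p t co+ and p+ t+ co, are the double crossovers. Comparing them with the parentals, only the co allele has switched, so co is the middle locus and the order is t – co – p.
t–co: (175 + 39)/1000 = 0.2140; co–p: (191 + 39)/1000 = 0.2300.
Expected DCO frequency = 0.2140 × 0.2300 ≈ 0.04922; observed = 39/1000 ≈ 0.03900.
Coefficient of coincidence = 0.03900/0.04922 ≈ 0.79.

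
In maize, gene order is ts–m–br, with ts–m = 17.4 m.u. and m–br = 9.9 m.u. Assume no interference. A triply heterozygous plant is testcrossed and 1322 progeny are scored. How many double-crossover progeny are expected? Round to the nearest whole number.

23

Map distances give recombination frequencies of 0.174 and 0.099 for the two intervals.
With no interference, expected double-crossover frequency = 0.174 × 0.099 = 0.01723.
Expected number = 0.01723 × 1322 = 22.77 ≈ 23.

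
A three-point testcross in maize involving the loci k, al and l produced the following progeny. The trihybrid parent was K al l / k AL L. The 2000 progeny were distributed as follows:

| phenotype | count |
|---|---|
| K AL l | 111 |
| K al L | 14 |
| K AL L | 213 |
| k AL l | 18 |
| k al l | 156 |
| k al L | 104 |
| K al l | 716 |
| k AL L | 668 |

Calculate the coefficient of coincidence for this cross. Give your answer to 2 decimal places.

0.65

The two rarest classes, K al L and k AL l, are the double crossovers. Comparing them with the parentals, only the l allele has switched, so l is the middle locus and the order is k – l – al.
k–l: (369 + 32)/2000 = 0.2005; l–al: (215 + 32)/2000 = 0.1235.
Expected DCO frequency = 0.2005 × 0.1235 ≈ 0.02476; observed = 32/2000 ≈ 0.01600.
Coefficient of coincidence = 0.01600/0.02476 ≈ 0.65.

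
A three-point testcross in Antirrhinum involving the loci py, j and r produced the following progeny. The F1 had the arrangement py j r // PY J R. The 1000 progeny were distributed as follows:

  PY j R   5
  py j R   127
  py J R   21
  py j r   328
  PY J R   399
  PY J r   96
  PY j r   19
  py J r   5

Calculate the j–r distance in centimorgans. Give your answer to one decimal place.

23.3 centimorgans

The two rarest classes, py J r and PY j R, are the double crossovers. Comparing them with the parentals, only the j allele has switched, so j is the middle locus and the order is r – j – py.
Crossovers in the r–j interval produce the single-crossover classes py j R and PY J r (127 + 96 = 223) plus the double crossovers (10).
RF(r–j) = (223 + 10) / 1000 = 233/1000 = 0.2330 → 23.3 centimorgans.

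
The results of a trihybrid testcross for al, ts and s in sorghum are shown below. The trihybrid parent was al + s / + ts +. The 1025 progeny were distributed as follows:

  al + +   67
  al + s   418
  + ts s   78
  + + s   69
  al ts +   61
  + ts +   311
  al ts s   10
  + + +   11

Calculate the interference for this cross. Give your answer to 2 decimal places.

0.14

The two rarest classes, al ts s and + + +, are the double crossovers. Comparing them with the parentals, only the ts allele has switched, so ts is the middle locus and the order is s – ts – al.
s–ts: (145 + 21)/1025 = 0.1620; ts–al: (130 + 21)/1025 = 0.1473.
Expected DCO frequency = 0.1620 × 0.1473 ≈ 0.02386; observed = 21/1025 ≈ 0.02049.
Coefficient of coincidence = 0.02049/0.02386 ≈ 0.86; interference = 1 − 0.86 = 0.14.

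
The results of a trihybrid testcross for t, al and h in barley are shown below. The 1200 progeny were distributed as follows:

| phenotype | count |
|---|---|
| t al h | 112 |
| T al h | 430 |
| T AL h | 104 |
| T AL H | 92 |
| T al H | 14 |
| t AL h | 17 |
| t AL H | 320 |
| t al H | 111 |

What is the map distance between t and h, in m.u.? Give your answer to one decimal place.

The two most frequent reciprocal classes, T al h and t AL H, are the parental types, so the F1 was T al h / t AL H.
The two rarest classes, T al H and t AL h, are the double crossovers. Comparing them with the parentals, only the h allele has switched, so h is the middle locus and the order is t – h – al.
Crossovers in the t–h interval produce the single-crossover classes t al h and T AL H (112 + 92 = 204) plus the double crossovers (31).
RF(t–h) = (204 + 31) / 1200 = 235/1200 = 0.1958 → 19.6 m.u.

19.6 m.u.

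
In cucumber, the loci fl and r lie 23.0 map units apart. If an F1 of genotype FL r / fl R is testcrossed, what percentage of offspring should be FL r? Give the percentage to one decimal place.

38.5%

A map distance of 23.0 map units corresponds to a recombination frequency of 0.230.
The F1 is FL r / fl R, so FL r is a parental gamete class with expected frequency (1 − r)/2 = 0.770/2 = 0.3850.
That is 0.3850 = 38.5% of the progeny.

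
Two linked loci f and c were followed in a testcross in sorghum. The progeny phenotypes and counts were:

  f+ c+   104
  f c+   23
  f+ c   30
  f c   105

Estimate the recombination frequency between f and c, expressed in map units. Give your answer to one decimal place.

The two most frequent classes, f+ c+ (104) and f c (105), are the parental types, so the F1 was f+ c+ / f c.
The recombinant classes are f+ c and f c+: 30 + 23 = 53.
Recombination frequency = 53/262 = 0.2023 ≈ 20.2%, i.e. 20.2 map units.

20.2 map units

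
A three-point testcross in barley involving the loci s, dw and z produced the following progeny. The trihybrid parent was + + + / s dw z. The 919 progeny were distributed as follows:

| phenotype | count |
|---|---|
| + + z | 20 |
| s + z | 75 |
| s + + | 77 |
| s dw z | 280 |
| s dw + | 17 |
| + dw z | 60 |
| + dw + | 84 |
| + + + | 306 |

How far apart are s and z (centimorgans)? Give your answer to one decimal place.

The two rarest classes, + + z and s dw +, are the double crossovers. Comparing them with the parentals, only the z allele has switched, so z is the middle locus and the order is dw – z – s.
Crossovers in the z–s interval produce the single-crossover classes s + + and + dw z (77 + 60 = 137) plus the double crossovers (37).
RF(z–s) = (137 + 37) / 919 = 174/919 = 0.1893 → 18.9 centimorgans.

18.9 centimorgans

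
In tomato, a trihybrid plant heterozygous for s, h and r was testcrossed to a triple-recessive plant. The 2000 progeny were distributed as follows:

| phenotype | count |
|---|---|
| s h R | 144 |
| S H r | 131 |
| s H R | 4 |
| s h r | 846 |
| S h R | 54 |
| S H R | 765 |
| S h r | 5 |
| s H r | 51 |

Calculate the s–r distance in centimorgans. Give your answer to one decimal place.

14.2 centimorgans

The two most frequent reciprocal classes, S H R and s h r, are the parental types, so the F1 was S H R / s h r.
The two rarest classes, s H R and S h r, are the double crossovers. Comparing them with the parentals, only the s allele has switched, so s is the middle locus and the order is h – s – r.
Crossovers in the s–r interval produce the single-crossover classes S H r and s h R (131 + 144 = 275) plus the double crossovers (9).
RF(s–r) = (275 + 9) / 2000 = 284/2000 = 0.1420 → 14.2 centimorgans.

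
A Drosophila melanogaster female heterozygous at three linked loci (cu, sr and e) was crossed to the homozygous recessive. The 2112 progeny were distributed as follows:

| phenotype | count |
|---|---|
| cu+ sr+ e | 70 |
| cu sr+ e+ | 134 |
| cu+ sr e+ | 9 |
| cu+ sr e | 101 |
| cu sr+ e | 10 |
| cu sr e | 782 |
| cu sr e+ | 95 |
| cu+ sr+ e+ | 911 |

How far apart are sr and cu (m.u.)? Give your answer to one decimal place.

12.0 m.u.

The two most frequent reciprocal classes, cu+ sr+ e+ and cu sr e, are the parental types, so the F1 was cu+ sr+ e+ / cu sr e.
The two rarest classes, cu+ sr e+ and cu sr+ e, are the double crossovers. Comparing them with the parentals, only the sr allele has switched, so sr is the middle locus and the order is cu – sr – e.
Crossovers in the cu–sr interval produce the single-crossover classes cu sr+ e+ and cu+ sr e (134 + 101 = 235) plus the double crossovers (19).
RF(cu–sr) = (235 + 19) / 2112 = 254/2112 = 0.1203 → 12.0 m.u.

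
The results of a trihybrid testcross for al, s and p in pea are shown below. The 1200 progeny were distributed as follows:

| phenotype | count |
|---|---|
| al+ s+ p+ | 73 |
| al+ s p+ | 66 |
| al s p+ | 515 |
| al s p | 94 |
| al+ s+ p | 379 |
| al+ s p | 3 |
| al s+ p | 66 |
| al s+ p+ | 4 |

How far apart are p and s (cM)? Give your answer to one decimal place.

14.5 cM

The two most frequent reciprocal classes, al+ s+ p and al s p+, are the parental types, so the F1 was al+ s+ p / al s p+.
The two rarest classes, al+ s p and al s+ p+, are the double crossovers. Comparing them with the parentals, only the s allele has switched, so s is the middle locus and the order is p – s – al.
Crossovers in the p–s interval produce the single-crossover classes al+ s+ p+ and al s p (73 + 94 = 167) plus the double crossovers (7).
RF(p–s) = (167 + 7) / 1200 = 174/1200 = 0.1450 → 14.5 cM.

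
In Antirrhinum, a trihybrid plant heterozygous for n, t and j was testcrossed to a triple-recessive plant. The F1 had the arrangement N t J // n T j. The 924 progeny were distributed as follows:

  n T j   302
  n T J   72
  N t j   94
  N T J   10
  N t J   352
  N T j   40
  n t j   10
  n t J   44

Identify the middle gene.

The two rarest classes, N T J and n t j, are the double crossovers. Comparing them with the parentals, only the t allele has switched, so t is the middle locus and the order is j – t – n.

t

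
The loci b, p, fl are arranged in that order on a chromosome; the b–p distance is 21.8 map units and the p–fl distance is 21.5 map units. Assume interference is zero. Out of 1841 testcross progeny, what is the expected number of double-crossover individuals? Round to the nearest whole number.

86

Map distances give recombination frequencies of 0.218 and 0.215 for the two intervals.
With no interference, expected double-crossover frequency = 0.218 × 0.215 = 0.04687.
Expected number = 0.04687 × 1841 = 86.29 ≈ 86.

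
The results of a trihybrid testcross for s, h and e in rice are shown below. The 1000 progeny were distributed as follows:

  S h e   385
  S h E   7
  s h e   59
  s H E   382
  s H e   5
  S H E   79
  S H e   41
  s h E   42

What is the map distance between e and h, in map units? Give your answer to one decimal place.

9.5 map units

The two most frequent reciprocal classes, S h e and s H E, are the parental types, so the F1 was S h e / s H E.
The two rarest classes, S h E and s H e, are the double crossovers. Comparing them with the parentals, only the e allele has switched, so e is the middle locus and the order is h – e – s.
Crossovers in the h–e interval produce the single-crossover classes S H e and s h E (41 + 42 = 83) plus the double crossovers (12).
RF(h–e) = (83 + 12) / 1000 = 95/1000 = 0.0950 → 9.5 map units.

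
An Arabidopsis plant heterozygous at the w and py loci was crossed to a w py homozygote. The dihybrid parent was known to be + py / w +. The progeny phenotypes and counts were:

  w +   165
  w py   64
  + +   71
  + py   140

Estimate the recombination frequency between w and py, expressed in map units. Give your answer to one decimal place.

The recombinant classes are + + and w py: 71 + 64 = 135.
Recombination frequency = 135/440 = 0.3068 ≈ 30.7%, i.e. 30.7 map units.

30.7 map units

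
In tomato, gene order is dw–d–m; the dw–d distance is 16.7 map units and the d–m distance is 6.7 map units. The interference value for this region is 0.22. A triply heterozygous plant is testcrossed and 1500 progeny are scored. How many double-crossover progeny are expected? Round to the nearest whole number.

13

Map distances give recombination frequencies of 0.167 and 0.067 for the two intervals.
With interference 0.22 (so coincidence = 0.78), expected double-crossover frequency = 0.167 × 0.067 × 0.78 = 0.00873.
Expected number = 0.00873 × 1500 = 13.09 ≈ 13.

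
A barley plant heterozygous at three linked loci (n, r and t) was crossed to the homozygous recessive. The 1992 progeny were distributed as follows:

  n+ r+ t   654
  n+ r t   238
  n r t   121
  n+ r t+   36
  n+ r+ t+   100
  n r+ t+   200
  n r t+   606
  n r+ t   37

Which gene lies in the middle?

The two most frequent reciprocal classes, n r t+ and n+ r+ t, are the parental types, so the F1 was n r t+ / n+ r+ t.
The two rarest classes, n+ r t+ and n r+ t, are the double crossovers. Comparing them with the parentals, only the n allele has switched, so n is the middle locus and the order is t – n – r.

n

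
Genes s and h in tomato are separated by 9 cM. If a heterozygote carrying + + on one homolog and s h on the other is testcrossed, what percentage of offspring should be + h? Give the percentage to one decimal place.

A map distance of 9 cM corresponds to a recombination frequency of 0.090.
The F1 is + + / s h, so + h is a recombinant gamete class with expected frequency r/2 = 0.090/2 = 0.0450.
That is 0.0450 = 4.5% of the progeny.

4.5%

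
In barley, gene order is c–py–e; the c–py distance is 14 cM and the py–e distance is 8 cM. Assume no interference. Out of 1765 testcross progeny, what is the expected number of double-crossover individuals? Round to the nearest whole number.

20

Map distances give recombination frequencies of 0.140 and 0.080 for the two intervals.
With no interference, expected double-crossover frequency = 0.140 × 0.080 = 0.01120.
Expected number = 0.01120 × 1765 = 19.77 ≈ 20.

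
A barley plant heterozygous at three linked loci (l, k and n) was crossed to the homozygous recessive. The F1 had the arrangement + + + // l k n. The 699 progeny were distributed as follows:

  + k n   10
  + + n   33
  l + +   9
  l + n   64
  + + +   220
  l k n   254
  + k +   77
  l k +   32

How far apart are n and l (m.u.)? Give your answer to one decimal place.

The two rarest classes, l + + and + k n, are the double crossovers. Comparing them with the parentals, only the l allele has switched, so l is the middle locus and the order is k – l – n.
Crossovers in the l–n interval produce the single-crossover classes + + n and l k + (33 + 32 = 65) plus the double crossovers (19).
RF(l–n) = (65 + 19) / 699 = 84/699 = 0.1202 → 12.0 m.u.

12.0 m.u.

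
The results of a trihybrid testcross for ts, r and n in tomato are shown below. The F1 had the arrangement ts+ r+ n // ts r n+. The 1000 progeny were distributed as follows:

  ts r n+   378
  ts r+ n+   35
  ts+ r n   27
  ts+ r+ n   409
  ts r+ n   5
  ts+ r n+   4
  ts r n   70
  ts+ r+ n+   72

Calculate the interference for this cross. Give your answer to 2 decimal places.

0.16

The two rarest classes, ts r+ n and ts+ r n+, are the double crossovers. Comparing them with the parentals, only the ts allele has switched, so ts is the middle locus and the order is r – ts – n.
r–ts: (62 + 9)/1000 = 0.0710; ts–n: (142 + 9)/1000 = 0.1510.
Expected DCO frequency = 0.0710 × 0.1510 ≈ 0.01072; observed = 9/1000 ≈ 0.00900.
Coefficient of coincidence = 0.00900/0.01072 ≈ 0.84; interference = 1 − 0.84 = 0.16.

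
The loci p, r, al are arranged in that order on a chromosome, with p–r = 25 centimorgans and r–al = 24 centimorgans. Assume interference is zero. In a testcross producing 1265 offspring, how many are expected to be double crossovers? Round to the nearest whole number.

Map distances give recombination frequencies of 0.250 and 0.240 for the two intervals.
With no interference, expected double-crossover frequency = 0.250 × 0.240 = 0.06000.
Expected number = 0.06000 × 1265 = 75.90 ≈ 76.

76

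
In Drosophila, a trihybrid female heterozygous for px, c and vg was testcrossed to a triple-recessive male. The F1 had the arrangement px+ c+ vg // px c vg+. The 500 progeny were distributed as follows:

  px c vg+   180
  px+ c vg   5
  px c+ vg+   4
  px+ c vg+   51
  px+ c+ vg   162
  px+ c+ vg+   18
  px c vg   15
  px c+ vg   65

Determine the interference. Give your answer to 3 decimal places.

The two rarest classes, px+ c vg and px c+ vg+, are the double crossovers. Comparing them with the parentals, only the c allele has switched, so c is the middle locus and the order is px – c – vg.
px–c: (116 + 9)/500 = 0.2500; c–vg: (33 + 9)/500 = 0.0840.
Expected DCO frequency = 0.2500 × 0.0840 ≈ 0.02100; observed = 9/500 ≈ 0.01800.
Coefficient of coincidence = 0.01800/0.02100 ≈ 0.857; interference = 1 − 0.857 = 0.143.

0.143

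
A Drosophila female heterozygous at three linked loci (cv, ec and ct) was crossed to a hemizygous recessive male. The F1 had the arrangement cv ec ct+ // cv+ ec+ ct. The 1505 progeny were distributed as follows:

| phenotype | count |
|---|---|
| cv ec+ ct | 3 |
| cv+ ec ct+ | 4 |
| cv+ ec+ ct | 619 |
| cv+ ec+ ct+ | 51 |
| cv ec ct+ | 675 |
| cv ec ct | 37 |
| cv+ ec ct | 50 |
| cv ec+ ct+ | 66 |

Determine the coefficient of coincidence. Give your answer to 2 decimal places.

The two rarest classes, cv+ ec ct+ and cv ec+ ct, are the double crossovers. Comparing them with the parentals, only the cv allele has switched, so cv is the middle locus and the order is ct – cv – ec.
ct–cv: (88 + 7)/1505 = 0.0631; cv–ec: (116 + 7)/1505 = 0.0817.
Expected DCO frequency = 0.0631 × 0.0817 ≈ 0.00516; observed = 7/1505 ≈ 0.00465.
Coefficient of coincidence = 0.00465/0.00516 ≈ 0.90.

0.90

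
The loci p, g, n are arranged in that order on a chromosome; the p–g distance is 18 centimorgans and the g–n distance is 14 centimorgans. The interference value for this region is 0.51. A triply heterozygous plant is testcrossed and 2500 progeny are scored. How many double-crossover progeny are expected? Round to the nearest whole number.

31

Map distances give recombination frequencies of 0.180 and 0.140 for the two intervals.
With interference 0.51 (so coincidence = 0.49), expected double-crossover frequency = 0.180 × 0.140 × 0.49 = 0.01235.
Expected number = 0.01235 × 2500 = 30.87 ≈ 31.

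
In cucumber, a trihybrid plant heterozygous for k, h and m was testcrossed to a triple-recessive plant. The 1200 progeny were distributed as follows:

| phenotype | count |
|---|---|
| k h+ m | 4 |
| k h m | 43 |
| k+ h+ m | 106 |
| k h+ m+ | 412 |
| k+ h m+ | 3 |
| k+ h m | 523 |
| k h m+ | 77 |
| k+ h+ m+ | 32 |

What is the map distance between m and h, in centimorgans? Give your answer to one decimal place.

The two most frequent reciprocal classes, k h+ m+ and k+ h m, are the parental types, so the F1 was k h+ m+ / k+ h m.
The two rarest classes, k h+ m and k+ h m+, are the double crossovers. Comparing them with the parentals, only the m allele has switched, so m is the middle locus and the order is h – m – k.
Crossovers in the h–m interval produce the single-crossover classes k h m+ and k+ h+ m (77 + 106 = 183) plus the double crossovers (7).
RF(h–m) = (183 + 7) / 1200 = 190/1200 = 0.1583 → 15.8 centimorgans.

15.8 centimorgans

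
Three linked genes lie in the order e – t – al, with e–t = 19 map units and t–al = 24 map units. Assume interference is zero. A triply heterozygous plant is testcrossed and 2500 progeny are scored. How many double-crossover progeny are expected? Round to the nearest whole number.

Map distances give recombination frequencies of 0.190 and 0.240 for the two intervals.
With no interference, expected double-crossover frequency = 0.190 × 0.240 = 0.04560.
Expected number = 0.04560 × 2500 = 114.00 ≈ 114.

114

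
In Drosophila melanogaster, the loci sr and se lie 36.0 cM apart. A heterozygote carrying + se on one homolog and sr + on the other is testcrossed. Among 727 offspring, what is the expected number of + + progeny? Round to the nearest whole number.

131

A map distance of 36.0 cM corresponds to a recombination frequency of 0.360.
The F1 is + se / sr +, so + + is a recombinant gamete class with expected frequency r/2 = 0.360/2 = 0.1800.
Expected number = 0.1800 × 727 = 130.86 ≈ 131.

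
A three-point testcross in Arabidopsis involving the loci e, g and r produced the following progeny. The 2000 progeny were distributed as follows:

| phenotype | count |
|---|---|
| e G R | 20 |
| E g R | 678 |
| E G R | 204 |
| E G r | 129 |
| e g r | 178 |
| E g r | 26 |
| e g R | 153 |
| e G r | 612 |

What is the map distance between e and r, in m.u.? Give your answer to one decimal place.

16.4 m.u.

The two most frequent reciprocal classes, E g R and e G r, are the parental types, so the F1 was E g R / e G r.
The two rarest classes, E g r and e G R, are the double crossovers. Comparing them with the parentals, only the r allele has switched, so r is the middle locus and the order is e – r – g.
Crossovers in the e–r interval produce the single-crossover classes e g R and E G r (153 + 129 = 282) plus the double crossovers (46).
RF(e–r) = (282 + 46) / 2000 = 328/2000 = 0.1640 → 16.4 m.u.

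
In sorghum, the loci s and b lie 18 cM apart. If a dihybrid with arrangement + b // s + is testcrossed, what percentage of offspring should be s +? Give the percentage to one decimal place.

41.0%

A map distance of 18 cM corresponds to a recombination frequency of 0.180.
The F1 is + b / s +, so s + is a parental gamete class with expected frequency (1 − r)/2 = 0.820/2 = 0.4100.
That is 0.4100 = 41.0% of the progeny.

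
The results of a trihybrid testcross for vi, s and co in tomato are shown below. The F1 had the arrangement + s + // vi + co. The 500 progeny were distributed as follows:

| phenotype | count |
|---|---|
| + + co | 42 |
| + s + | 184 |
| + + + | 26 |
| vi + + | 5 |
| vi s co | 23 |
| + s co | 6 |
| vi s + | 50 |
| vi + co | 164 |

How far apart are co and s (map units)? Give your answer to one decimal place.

The two rarest classes, + s co and vi + +, are the double crossovers. Comparing them with the parentals, only the co allele has switched, so co is the middle locus and the order is vi – co – s.
Crossovers in the co–s interval produce the single-crossover classes + + + and vi s co (26 + 23 = 49) plus the double crossovers (11).
RF(co–s) = (49 + 11) / 500 = 60/500 = 0.1200 → 12.0 map units.

12.0 map units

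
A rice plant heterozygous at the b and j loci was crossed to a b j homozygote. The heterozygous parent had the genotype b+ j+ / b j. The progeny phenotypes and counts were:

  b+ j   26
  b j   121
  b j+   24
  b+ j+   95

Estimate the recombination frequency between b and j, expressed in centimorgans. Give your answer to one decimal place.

The recombinant classes are b+ j and b j+: 26 + 24 = 50.
Recombination frequency = 50/266 = 0.1880 ≈ 18.8%, i.e. 18.8 centimorgans.

18.8 centimorgans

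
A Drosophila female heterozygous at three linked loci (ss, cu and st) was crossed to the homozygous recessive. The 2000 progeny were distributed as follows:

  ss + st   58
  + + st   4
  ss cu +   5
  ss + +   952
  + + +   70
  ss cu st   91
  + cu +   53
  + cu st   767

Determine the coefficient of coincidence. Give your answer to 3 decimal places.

0.882

The two most frequent reciprocal classes, + cu st and ss + +, are the parental types, so the F1 was + cu st / ss + +.
The two rarest classes, + + st and ss cu +, are the double crossovers. Comparing them with the parentals, only the cu allele has switched, so cu is the middle locus and the order is st – cu – ss.
st–cu: (111 + 9)/2000 = 0.0600; cu–ss: (161 + 9)/2000 = 0.0850.
Expected DCO frequency = 0.0600 × 0.0850 ≈ 0.00510; observed = 9/2000 ≈ 0.00450.
Coefficient of coincidence = 0.00450/0.00510 ≈ 0.882.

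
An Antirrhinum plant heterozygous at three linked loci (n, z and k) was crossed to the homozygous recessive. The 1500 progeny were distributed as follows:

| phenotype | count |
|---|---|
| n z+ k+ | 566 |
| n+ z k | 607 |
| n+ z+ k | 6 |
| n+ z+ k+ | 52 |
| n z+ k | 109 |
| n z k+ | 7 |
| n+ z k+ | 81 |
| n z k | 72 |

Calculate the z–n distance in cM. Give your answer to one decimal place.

The two most frequent reciprocal classes, n+ z k and n z+ k+, are the parental types, so the F1 was n+ z k / n z+ k+.
The two rarest classes, n+ z+ k and n z k+, are the double crossovers. Comparing them with the parentals, only the z allele has switched, so z is the middle locus and the order is n – z – k.
Crossovers in the n–z interval produce the single-crossover classes n z k and n+ z+ k+ (72 + 52 = 124) plus the double crossovers (13).
RF(n–z) = (124 + 13) / 1500 = 137/1500 = 0.0913 → 9.1 cM.

9.1 cM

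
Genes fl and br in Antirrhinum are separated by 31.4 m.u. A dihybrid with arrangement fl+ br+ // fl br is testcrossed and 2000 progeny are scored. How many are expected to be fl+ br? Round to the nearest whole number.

314

A map distance of 31.4 m.u. corresponds to a recombination frequency of 0.314.
The F1 is fl+ br+ / fl br, so fl+ br is a recombinant gamete class with expected frequency r/2 = 0.314/2 = 0.1570.
Expected number = 0.1570 × 2000 = 314.00 ≈ 314.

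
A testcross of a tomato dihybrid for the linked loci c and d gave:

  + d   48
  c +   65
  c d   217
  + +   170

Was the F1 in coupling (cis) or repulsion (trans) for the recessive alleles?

The two most frequent classes are + + (170) and c d (217); these are the parental (non-recombinant) types.
So the F1 carried + + on one chromosome and c d on the other — the recessive alleles are on the same chromosome (cis / coupling).

cis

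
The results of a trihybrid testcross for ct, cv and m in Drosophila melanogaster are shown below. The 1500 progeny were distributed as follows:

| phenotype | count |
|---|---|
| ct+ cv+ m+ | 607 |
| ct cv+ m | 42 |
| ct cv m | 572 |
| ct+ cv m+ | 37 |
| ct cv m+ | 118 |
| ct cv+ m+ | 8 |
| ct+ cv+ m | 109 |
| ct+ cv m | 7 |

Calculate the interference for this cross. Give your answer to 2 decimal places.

0.01

The two most frequent reciprocal classes, ct cv m and ct+ cv+ m+, are the parental types, so the F1 was ct cv m / ct+ cv+ m+.
The two rarest classes, ct+ cv m and ct cv+ m+, are the double crossovers. Comparing them with the parentals, only the ct allele has switched, so ct is the middle locus and the order is m – ct – cv.
m–ct: (227 + 15)/1500 = 0.1613; ct–cv: (79 + 15)/1500 = 0.0627.
Expected DCO frequency = 0.1613 × 0.0627 ≈ 0.01011; observed = 15/1500 ≈ 0.01000.
Coefficient of coincidence = 0.01000/0.01011 ≈ 0.99; interference = 1 − 0.99 = 0.01.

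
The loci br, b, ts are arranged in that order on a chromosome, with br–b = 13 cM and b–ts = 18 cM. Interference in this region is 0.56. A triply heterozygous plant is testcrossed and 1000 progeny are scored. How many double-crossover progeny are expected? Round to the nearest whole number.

Map distances give recombination frequencies of 0.130 and 0.180 for the two intervals.
With interference 0.56 (so coincidence = 0.44), expected double-crossover frequency = 0.130 × 0.180 × 0.44 = 0.01030.
Expected number = 0.01030 × 1000 = 10.30 ≈ 10.

10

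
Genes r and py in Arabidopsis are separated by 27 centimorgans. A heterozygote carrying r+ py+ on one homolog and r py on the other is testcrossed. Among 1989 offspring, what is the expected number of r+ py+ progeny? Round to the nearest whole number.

726

A map distance of 27 centimorgans corresponds to a recombination frequency of 0.270.
The F1 is r+ py+ / r py, so r+ py+ is a parental gamete class with expected frequency (1 − r)/2 = 0.730/2 = 0.3650.
Expected number = 0.3650 × 1989 = 725.99 ≈ 726.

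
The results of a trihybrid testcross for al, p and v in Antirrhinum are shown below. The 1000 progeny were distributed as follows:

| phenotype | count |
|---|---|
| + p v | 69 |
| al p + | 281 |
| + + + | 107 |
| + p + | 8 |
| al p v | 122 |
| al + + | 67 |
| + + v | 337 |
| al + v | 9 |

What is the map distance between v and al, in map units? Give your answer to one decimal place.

24.6 map units

The two most frequent reciprocal classes, + + v and al p +, are the parental types, so the F1 was + + v / al p +.
The two rarest classes, al + v and + p +, are the double crossovers. Comparing them with the parentals, only the al allele has switched, so al is the middle locus and the order is p – al – v.
Crossovers in the al–v interval produce the single-crossover classes + + + and al p v (107 + 122 = 229) plus the double crossovers (17).
RF(al–v) = (229 + 17) / 1000 = 246/1000 = 0.2460 → 24.6 map units.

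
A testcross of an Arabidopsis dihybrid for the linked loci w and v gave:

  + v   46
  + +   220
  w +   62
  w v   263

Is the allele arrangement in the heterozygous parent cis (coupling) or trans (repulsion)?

The two most frequent classes are + + (220) and w v (263); these are the parental (non-recombinant) types.
So the F1 carried + + on one chromosome and w v on the other — the recessive alleles are on the same chromosome (cis / coupling).

cis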